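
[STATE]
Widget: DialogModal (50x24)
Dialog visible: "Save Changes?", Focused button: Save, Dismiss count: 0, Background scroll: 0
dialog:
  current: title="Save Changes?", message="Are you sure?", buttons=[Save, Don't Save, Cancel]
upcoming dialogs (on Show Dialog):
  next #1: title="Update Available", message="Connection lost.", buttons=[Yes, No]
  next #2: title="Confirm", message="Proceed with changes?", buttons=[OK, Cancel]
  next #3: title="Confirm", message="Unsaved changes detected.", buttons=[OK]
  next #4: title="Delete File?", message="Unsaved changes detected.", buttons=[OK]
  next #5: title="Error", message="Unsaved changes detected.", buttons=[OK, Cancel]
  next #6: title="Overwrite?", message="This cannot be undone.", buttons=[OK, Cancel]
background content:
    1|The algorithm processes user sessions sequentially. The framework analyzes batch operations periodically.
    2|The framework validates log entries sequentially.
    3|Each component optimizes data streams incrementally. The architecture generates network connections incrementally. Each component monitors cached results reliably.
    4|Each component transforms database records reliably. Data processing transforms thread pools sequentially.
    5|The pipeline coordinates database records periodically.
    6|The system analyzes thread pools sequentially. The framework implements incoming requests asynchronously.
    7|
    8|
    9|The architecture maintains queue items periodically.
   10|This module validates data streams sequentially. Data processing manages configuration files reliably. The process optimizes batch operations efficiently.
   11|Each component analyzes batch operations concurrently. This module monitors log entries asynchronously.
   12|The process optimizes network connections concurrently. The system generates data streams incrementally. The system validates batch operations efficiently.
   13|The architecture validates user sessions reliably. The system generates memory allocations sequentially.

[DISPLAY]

The algorithm processes user sessions sequentially
The framework validates log entries sequentially. 
Each component optimizes data streams incrementall
Each component transforms database records reliabl
The pipeline coordinates database records periodic
The system analyzes thread pools sequentially. The
                                                  
                                                  
The architecture maintains queue items periodicall
This modu┌──────────────────────────────┐tially. D
Each comp│        Save Changes?         │concurren
The proce│        Are you sure?         │ concurre
The archi│ [Save]  Don't Save   Cancel  │reliably.
         └──────────────────────────────┘         
                                                  
                                                  
                                                  
                                                  
                                                  
                                                  
                                                  
                                                  
                                                  
                                                  


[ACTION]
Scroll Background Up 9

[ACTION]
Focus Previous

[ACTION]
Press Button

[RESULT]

The algorithm processes user sessions sequentially
The framework validates log entries sequentially. 
Each component optimizes data streams incrementall
Each component transforms database records reliabl
The pipeline coordinates database records periodic
The system analyzes thread pools sequentially. The
                                                  
                                                  
The architecture maintains queue items periodicall
This module validates data streams sequentially. D
Each component analyzes batch operations concurren
The process optimizes network connections concurre
The architecture validates user sessions reliably.
                                                  
                                                  
                                                  
                                                  
                                                  
                                                  
                                                  
                                                  
                                                  
                                                  
                                                  


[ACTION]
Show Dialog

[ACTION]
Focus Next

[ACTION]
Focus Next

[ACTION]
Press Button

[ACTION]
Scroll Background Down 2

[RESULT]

Each component optimizes data streams incrementall
Each component transforms database records reliabl
The pipeline coordinates database records periodic
The system analyzes thread pools sequentially. The
                                                  
                                                  
The architecture maintains queue items periodicall
This module validates data streams sequentially. D
Each component analyzes batch operations concurren
The process optimizes network connections concurre
The architecture validates user sessions reliably.
                                                  
                                                  
                                                  
                                                  
                                                  
                                                  
                                                  
                                                  
                                                  
                                                  
                                                  
                                                  
                                                  


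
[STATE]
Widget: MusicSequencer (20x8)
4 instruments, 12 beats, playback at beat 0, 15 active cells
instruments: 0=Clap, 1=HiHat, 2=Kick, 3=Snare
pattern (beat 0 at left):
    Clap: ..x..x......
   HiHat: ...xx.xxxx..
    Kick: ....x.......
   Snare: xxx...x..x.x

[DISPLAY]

      ▼12345678901  
  Clap··█··█······  
 HiHat···██·████··  
  Kick····█·······  
 Snare███···█··█·█  
                    
                    
                    


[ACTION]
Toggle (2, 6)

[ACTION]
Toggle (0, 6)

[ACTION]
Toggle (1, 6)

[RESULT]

      ▼12345678901  
  Clap··█··██·····  
 HiHat···██··███··  
  Kick····█·█·····  
 Snare███···█··█·█  
                    
                    
                    


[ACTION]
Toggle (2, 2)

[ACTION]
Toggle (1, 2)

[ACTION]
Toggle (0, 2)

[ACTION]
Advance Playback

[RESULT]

      0▼2345678901  
  Clap·····██·····  
 HiHat··███··███··  
  Kick··█·█·█·····  
 Snare███···█··█·█  
                    
                    
                    


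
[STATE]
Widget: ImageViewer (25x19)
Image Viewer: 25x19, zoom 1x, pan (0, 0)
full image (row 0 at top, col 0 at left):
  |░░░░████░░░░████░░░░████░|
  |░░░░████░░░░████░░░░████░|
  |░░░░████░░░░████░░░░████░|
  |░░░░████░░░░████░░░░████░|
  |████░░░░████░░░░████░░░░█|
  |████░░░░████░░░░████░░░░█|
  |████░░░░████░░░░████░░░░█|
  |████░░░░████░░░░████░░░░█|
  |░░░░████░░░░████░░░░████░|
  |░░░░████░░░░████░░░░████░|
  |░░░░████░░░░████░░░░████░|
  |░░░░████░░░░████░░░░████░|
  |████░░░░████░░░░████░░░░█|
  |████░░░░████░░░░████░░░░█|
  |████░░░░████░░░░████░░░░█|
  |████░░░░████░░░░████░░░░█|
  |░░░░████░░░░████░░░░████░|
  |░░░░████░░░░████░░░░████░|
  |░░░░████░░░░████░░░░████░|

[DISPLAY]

░░░░████░░░░████░░░░████░
░░░░████░░░░████░░░░████░
░░░░████░░░░████░░░░████░
░░░░████░░░░████░░░░████░
████░░░░████░░░░████░░░░█
████░░░░████░░░░████░░░░█
████░░░░████░░░░████░░░░█
████░░░░████░░░░████░░░░█
░░░░████░░░░████░░░░████░
░░░░████░░░░████░░░░████░
░░░░████░░░░████░░░░████░
░░░░████░░░░████░░░░████░
████░░░░████░░░░████░░░░█
████░░░░████░░░░████░░░░█
████░░░░████░░░░████░░░░█
████░░░░████░░░░████░░░░█
░░░░████░░░░████░░░░████░
░░░░████░░░░████░░░░████░
░░░░████░░░░████░░░░████░


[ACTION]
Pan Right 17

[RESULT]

░░░████░                 
░░░████░                 
░░░████░                 
░░░████░                 
███░░░░█                 
███░░░░█                 
███░░░░█                 
███░░░░█                 
░░░████░                 
░░░████░                 
░░░████░                 
░░░████░                 
███░░░░█                 
███░░░░█                 
███░░░░█                 
███░░░░█                 
░░░████░                 
░░░████░                 
░░░████░                 


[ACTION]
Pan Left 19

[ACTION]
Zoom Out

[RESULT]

░░░░████░░░░████░░░░████░
░░░░████░░░░████░░░░████░
░░░░████░░░░████░░░░████░
░░░░████░░░░████░░░░████░
████░░░░████░░░░████░░░░█
████░░░░████░░░░████░░░░█
████░░░░████░░░░████░░░░█
████░░░░████░░░░████░░░░█
░░░░████░░░░████░░░░████░
░░░░████░░░░████░░░░████░
░░░░████░░░░████░░░░████░
░░░░████░░░░████░░░░████░
████░░░░████░░░░████░░░░█
████░░░░████░░░░████░░░░█
████░░░░████░░░░████░░░░█
████░░░░████░░░░████░░░░█
░░░░████░░░░████░░░░████░
░░░░████░░░░████░░░░████░
░░░░████░░░░████░░░░████░


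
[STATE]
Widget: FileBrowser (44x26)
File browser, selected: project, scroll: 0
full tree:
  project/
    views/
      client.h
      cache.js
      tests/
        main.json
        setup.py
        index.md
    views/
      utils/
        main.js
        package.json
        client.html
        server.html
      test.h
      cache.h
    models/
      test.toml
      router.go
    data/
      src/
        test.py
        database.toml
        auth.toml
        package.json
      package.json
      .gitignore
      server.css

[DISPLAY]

> [-] project/                              
    [+] views/                              
    [+] views/                              
    [+] models/                             
    [+] data/                               
                                            
                                            
                                            
                                            
                                            
                                            
                                            
                                            
                                            
                                            
                                            
                                            
                                            
                                            
                                            
                                            
                                            
                                            
                                            
                                            
                                            


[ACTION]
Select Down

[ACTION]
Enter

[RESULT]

  [-] project/                              
  > [-] views/                              
      client.h                              
      cache.js                              
      [+] tests/                            
    [-] views/                              
      [+] utils/                            
      test.h                                
      cache.h                               
    [+] models/                             
    [+] data/                               
                                            
                                            
                                            
                                            
                                            
                                            
                                            
                                            
                                            
                                            
                                            
                                            
                                            
                                            
                                            


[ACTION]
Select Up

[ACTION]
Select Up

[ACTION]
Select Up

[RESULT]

> [-] project/                              
    [-] views/                              
      client.h                              
      cache.js                              
      [+] tests/                            
    [-] views/                              
      [+] utils/                            
      test.h                                
      cache.h                               
    [+] models/                             
    [+] data/                               
                                            
                                            
                                            
                                            
                                            
                                            
                                            
                                            
                                            
                                            
                                            
                                            
                                            
                                            
                                            


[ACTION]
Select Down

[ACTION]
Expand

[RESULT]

  [-] project/                              
  > [-] views/                              
      client.h                              
      cache.js                              
      [+] tests/                            
    [-] views/                              
      [+] utils/                            
      test.h                                
      cache.h                               
    [+] models/                             
    [+] data/                               
                                            
                                            
                                            
                                            
                                            
                                            
                                            
                                            
                                            
                                            
                                            
                                            
                                            
                                            
                                            


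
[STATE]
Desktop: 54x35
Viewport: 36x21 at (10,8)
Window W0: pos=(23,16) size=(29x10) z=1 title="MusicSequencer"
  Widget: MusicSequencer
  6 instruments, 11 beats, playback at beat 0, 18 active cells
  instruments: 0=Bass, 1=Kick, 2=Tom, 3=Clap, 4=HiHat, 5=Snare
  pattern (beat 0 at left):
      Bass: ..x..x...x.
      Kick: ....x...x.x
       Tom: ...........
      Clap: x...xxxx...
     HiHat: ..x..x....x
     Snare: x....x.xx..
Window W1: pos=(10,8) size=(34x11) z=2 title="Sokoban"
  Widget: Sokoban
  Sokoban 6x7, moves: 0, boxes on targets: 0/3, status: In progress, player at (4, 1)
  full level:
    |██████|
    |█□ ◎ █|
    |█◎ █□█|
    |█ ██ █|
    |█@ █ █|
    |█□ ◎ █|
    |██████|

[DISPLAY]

┏━━━━━━━━━━━━━━━━━━━━━━━━━━━━━━━━┓  
┃ Sokoban                        ┃  
┠────────────────────────────────┨  
┃██████                          ┃  
┃█□ ◎ █                          ┃  
┃█◎ █□█                          ┃  
┃█ ██ █                          ┃  
┃█@ █ █                          ┃  
┃█□ ◎ █                          ┃━━
┃██████                          ┃  
┗━━━━━━━━━━━━━━━━━━━━━━━━━━━━━━━━┛──
             ┃      ▼1234567890     
             ┃  Bass··█··█···█·     
             ┃  Kick····█···█·█     
             ┃   Tom···········     
             ┃  Clap█···████···     
             ┃ HiHat··█··█····█     
             ┗━━━━━━━━━━━━━━━━━━━━━━
                                    
                                    
                                    


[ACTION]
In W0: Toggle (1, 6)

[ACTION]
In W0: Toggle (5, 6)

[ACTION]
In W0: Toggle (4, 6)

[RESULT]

┏━━━━━━━━━━━━━━━━━━━━━━━━━━━━━━━━┓  
┃ Sokoban                        ┃  
┠────────────────────────────────┨  
┃██████                          ┃  
┃█□ ◎ █                          ┃  
┃█◎ █□█                          ┃  
┃█ ██ █                          ┃  
┃█@ █ █                          ┃  
┃█□ ◎ █                          ┃━━
┃██████                          ┃  
┗━━━━━━━━━━━━━━━━━━━━━━━━━━━━━━━━┛──
             ┃      ▼1234567890     
             ┃  Bass··█··█···█·     
             ┃  Kick····█·█·█·█     
             ┃   Tom···········     
             ┃  Clap█···████···     
             ┃ HiHat··█··██···█     
             ┗━━━━━━━━━━━━━━━━━━━━━━
                                    
                                    
                                    


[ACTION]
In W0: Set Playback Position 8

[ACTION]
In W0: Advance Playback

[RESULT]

┏━━━━━━━━━━━━━━━━━━━━━━━━━━━━━━━━┓  
┃ Sokoban                        ┃  
┠────────────────────────────────┨  
┃██████                          ┃  
┃█□ ◎ █                          ┃  
┃█◎ █□█                          ┃  
┃█ ██ █                          ┃  
┃█@ █ █                          ┃  
┃█□ ◎ █                          ┃━━
┃██████                          ┃  
┗━━━━━━━━━━━━━━━━━━━━━━━━━━━━━━━━┛──
             ┃      012345678▼0     
             ┃  Bass··█··█···█·     
             ┃  Kick····█·█·█·█     
             ┃   Tom···········     
             ┃  Clap█···████···     
             ┃ HiHat··█··██···█     
             ┗━━━━━━━━━━━━━━━━━━━━━━
                                    
                                    
                                    


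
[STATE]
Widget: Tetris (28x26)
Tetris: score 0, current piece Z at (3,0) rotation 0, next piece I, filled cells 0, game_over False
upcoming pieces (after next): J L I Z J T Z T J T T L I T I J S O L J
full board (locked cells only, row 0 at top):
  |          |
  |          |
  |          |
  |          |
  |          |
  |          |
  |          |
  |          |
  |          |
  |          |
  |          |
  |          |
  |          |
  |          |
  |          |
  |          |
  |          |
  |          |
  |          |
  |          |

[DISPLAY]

   ▓▓     │Next:            
    ▓▓    │████             
          │                 
          │                 
          │                 
          │                 
          │Score:           
          │0                
          │                 
          │                 
          │                 
          │                 
          │                 
          │                 
          │                 
          │                 
          │                 
          │                 
          │                 
          │                 
          │                 
          │                 
          │                 
          │                 
          │                 
          │                 


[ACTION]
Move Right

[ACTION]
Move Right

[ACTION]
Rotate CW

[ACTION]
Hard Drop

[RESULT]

   ████   │Next:            
          │█                
          │███              
          │                 
          │                 
          │                 
          │Score:           
          │0                
          │                 
          │                 
          │                 
          │                 
          │                 
          │                 
          │                 
          │                 
          │                 
      ▓   │                 
     ▓▓   │                 
     ▓    │                 
          │                 
          │                 
          │                 
          │                 
          │                 
          │                 


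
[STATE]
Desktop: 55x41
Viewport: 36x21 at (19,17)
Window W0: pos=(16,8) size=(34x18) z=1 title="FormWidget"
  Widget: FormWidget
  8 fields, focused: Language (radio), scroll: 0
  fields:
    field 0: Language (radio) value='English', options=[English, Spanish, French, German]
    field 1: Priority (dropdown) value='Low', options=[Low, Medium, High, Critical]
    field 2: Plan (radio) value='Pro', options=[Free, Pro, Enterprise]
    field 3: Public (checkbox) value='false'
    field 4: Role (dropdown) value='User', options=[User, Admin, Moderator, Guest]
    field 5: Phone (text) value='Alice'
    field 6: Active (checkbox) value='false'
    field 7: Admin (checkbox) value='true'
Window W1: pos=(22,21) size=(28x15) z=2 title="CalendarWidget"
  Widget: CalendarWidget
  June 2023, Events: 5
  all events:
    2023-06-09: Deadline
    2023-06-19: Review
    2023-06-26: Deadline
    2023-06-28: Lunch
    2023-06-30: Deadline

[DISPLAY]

Active:     [ ]               ┃     
Admin:      [x]               ┃     
                              ┃     
                              ┃     
   ┏━━━━━━━━━━━━━━━━━━━━━━━━━━┓     
   ┃ CalendarWidget           ┃     
   ┠──────────────────────────┨     
   ┃        June 2023         ┃     
━━━┃Mo Tu We Th Fr Sa Su      ┃     
   ┃          1  2  3  4      ┃     
   ┃ 5  6  7  8  9* 10 11     ┃     
   ┃12 13 14 15 16 17 18      ┃     
   ┃19* 20 21 22 23 24 25     ┃     
   ┃26* 27 28* 29 30*         ┃     
   ┃                          ┃     
   ┃                          ┃     
   ┃                          ┃     
   ┃                          ┃     
   ┗━━━━━━━━━━━━━━━━━━━━━━━━━━┛     
                                    
                                    


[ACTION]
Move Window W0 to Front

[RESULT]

Active:     [ ]               ┃     
Admin:      [x]               ┃     
                              ┃     
                              ┃     
                              ┃     
                              ┃     
                              ┃     
                              ┃     
━━━━━━━━━━━━━━━━━━━━━━━━━━━━━━┛     
   ┃          1  2  3  4      ┃     
   ┃ 5  6  7  8  9* 10 11     ┃     
   ┃12 13 14 15 16 17 18      ┃     
   ┃19* 20 21 22 23 24 25     ┃     
   ┃26* 27 28* 29 30*         ┃     
   ┃                          ┃     
   ┃                          ┃     
   ┃                          ┃     
   ┃                          ┃     
   ┗━━━━━━━━━━━━━━━━━━━━━━━━━━┛     
                                    
                                    


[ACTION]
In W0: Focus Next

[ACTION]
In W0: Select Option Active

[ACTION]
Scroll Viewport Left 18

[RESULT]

               ┃  Active:     [ ]   
               ┃  Admin:      [x]   
               ┃                    
               ┃                    
               ┃                    
               ┃                    
               ┃                    
               ┃                    
               ┗━━━━━━━━━━━━━━━━━━━━
                     ┃          1  2
                     ┃ 5  6  7  8  9
                     ┃12 13 14 15 16
                     ┃19* 20 21 22 2
                     ┃26* 27 28* 29 
                     ┃              
                     ┃              
                     ┃              
                     ┃              
                     ┗━━━━━━━━━━━━━━
                                    
                                    


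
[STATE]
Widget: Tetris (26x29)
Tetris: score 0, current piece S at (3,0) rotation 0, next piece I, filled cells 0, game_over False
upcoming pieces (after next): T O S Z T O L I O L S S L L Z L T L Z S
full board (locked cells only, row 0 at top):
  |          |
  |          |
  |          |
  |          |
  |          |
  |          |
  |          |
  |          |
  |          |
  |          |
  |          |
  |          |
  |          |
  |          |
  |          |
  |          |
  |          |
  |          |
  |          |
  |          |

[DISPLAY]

    ░░    │Next:          
   ░░     │████           
          │               
          │               
          │               
          │               
          │Score:         
          │0              
          │               
          │               
          │               
          │               
          │               
          │               
          │               
          │               
          │               
          │               
          │               
          │               
          │               
          │               
          │               
          │               
          │               
          │               
          │               
          │               
          │               


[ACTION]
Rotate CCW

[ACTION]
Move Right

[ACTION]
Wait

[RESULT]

          │Next:          
    ░     │████           
    ░░    │               
     ░    │               
          │               
          │               
          │Score:         
          │0              
          │               
          │               
          │               
          │               
          │               
          │               
          │               
          │               
          │               
          │               
          │               
          │               
          │               
          │               
          │               
          │               
          │               
          │               
          │               
          │               
          │               


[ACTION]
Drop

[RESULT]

          │Next:          
          │████           
    ░     │               
    ░░    │               
     ░    │               
          │               
          │Score:         
          │0              
          │               
          │               
          │               
          │               
          │               
          │               
          │               
          │               
          │               
          │               
          │               
          │               
          │               
          │               
          │               
          │               
          │               
          │               
          │               
          │               
          │               


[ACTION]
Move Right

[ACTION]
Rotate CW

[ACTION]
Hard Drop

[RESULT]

   ████   │Next:          
          │ ▒             
          │▒▒▒            
          │               
          │               
          │               
          │Score:         
          │0              
          │               
          │               
          │               
          │               
          │               
          │               
          │               
          │               
          │               
          │               
      ░░  │               
     ░░   │               
          │               
          │               
          │               
          │               
          │               
          │               
          │               
          │               
          │               


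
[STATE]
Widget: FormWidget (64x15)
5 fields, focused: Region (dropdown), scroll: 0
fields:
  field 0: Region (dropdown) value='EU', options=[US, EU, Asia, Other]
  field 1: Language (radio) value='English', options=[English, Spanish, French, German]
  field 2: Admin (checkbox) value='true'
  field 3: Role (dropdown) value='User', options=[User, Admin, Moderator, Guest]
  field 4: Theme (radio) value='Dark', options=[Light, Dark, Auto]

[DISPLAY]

> Region:     [EU                                             ▼]
  Language:   (●) English  ( ) Spanish  ( ) French  ( ) German  
  Admin:      [x]                                               
  Role:       [User                                           ▼]
  Theme:      ( ) Light  (●) Dark  ( ) Auto                     
                                                                
                                                                
                                                                
                                                                
                                                                
                                                                
                                                                
                                                                
                                                                
                                                                


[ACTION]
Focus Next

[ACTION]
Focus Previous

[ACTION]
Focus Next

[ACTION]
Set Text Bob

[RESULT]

  Region:     [EU                                             ▼]
> Language:   (●) English  ( ) Spanish  ( ) French  ( ) German  
  Admin:      [x]                                               
  Role:       [User                                           ▼]
  Theme:      ( ) Light  (●) Dark  ( ) Auto                     
                                                                
                                                                
                                                                
                                                                
                                                                
                                                                
                                                                
                                                                
                                                                
                                                                


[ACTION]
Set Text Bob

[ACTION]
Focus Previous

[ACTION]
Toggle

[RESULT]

> Region:     [EU                                             ▼]
  Language:   (●) English  ( ) Spanish  ( ) French  ( ) German  
  Admin:      [x]                                               
  Role:       [User                                           ▼]
  Theme:      ( ) Light  (●) Dark  ( ) Auto                     
                                                                
                                                                
                                                                
                                                                
                                                                
                                                                
                                                                
                                                                
                                                                
                                                                


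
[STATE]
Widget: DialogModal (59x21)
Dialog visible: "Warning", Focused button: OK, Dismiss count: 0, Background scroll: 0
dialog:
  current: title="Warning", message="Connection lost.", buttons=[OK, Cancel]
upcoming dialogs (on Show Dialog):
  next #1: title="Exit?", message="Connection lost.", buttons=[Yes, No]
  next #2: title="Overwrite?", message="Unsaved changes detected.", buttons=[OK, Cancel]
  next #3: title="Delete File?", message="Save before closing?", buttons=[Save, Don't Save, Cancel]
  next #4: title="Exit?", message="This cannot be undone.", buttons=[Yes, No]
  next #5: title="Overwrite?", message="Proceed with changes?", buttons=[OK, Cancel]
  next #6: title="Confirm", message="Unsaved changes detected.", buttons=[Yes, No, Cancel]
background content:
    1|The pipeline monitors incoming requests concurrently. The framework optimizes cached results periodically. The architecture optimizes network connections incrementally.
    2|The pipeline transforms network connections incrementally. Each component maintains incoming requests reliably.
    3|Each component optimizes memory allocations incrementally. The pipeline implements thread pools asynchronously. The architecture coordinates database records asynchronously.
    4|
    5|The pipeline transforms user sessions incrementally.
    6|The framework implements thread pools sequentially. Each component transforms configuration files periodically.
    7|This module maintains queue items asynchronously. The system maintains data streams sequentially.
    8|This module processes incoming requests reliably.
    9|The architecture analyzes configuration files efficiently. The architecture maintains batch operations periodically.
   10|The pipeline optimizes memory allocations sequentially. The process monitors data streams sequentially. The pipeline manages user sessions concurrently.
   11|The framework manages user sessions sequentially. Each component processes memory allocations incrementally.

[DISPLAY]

The pipeline monitors incoming requests concurrently. The f
The pipeline transforms network connections incrementally. 
Each component optimizes memory allocations incrementally. 
                                                           
The pipeline transforms user sessions incrementally.       
The framework implements thread pools sequentially. Each co
This module maintains queue items asynchronously. The syste
This module processes incoming requests reliably.          
The architecture an┌──────────────────┐ files efficiently. 
The pipeline optimi│     Warning      │ns sequentially. The
The framework manag│ Connection lost. │uentially. Each comp
                   │  [OK]  Cancel    │                    
                   └──────────────────┘                    
                                                           
                                                           
                                                           
                                                           
                                                           
                                                           
                                                           
                                                           


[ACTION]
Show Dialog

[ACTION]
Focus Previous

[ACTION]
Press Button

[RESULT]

The pipeline monitors incoming requests concurrently. The f
The pipeline transforms network connections incrementally. 
Each component optimizes memory allocations incrementally. 
                                                           
The pipeline transforms user sessions incrementally.       
The framework implements thread pools sequentially. Each co
This module maintains queue items asynchronously. The syste
This module processes incoming requests reliably.          
The architecture analyzes configuration files efficiently. 
The pipeline optimizes memory allocations sequentially. The
The framework manages user sessions sequentially. Each comp
                                                           
                                                           
                                                           
                                                           
                                                           
                                                           
                                                           
                                                           
                                                           
                                                           


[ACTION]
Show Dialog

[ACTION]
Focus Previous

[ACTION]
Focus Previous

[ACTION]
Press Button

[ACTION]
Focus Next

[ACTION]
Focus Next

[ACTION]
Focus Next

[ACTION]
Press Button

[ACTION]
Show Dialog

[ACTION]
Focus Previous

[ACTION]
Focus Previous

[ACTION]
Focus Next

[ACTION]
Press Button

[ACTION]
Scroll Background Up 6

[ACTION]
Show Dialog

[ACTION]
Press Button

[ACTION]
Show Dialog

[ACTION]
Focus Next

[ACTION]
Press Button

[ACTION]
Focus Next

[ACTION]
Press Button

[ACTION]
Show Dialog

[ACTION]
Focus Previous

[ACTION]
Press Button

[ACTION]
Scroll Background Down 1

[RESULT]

The pipeline transforms network connections incrementally. 
Each component optimizes memory allocations incrementally. 
                                                           
The pipeline transforms user sessions incrementally.       
The framework implements thread pools sequentially. Each co
This module maintains queue items asynchronously. The syste
This module processes incoming requests reliably.          
The architecture analyzes configuration files efficiently. 
The pipeline optimizes memory allocations sequentially. The
The framework manages user sessions sequentially. Each comp
                                                           
                                                           
                                                           
                                                           
                                                           
                                                           
                                                           
                                                           
                                                           
                                                           
                                                           
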